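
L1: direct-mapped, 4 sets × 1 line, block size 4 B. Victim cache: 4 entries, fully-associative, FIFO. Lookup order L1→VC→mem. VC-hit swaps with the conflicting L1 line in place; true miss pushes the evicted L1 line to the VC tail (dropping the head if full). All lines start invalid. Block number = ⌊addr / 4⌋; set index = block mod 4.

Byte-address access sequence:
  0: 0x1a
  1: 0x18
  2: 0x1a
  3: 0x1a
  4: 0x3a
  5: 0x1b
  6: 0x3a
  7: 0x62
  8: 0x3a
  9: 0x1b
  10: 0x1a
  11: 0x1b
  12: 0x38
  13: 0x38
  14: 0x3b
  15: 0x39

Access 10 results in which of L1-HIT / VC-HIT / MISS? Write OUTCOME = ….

OUTCOME = L1-HIT

  [0] addr=0x1a blk=6 s=2: MISS | VC []
  [1] addr=0x18 blk=6 s=2: L1-HIT | VC []
  [2] addr=0x1a blk=6 s=2: L1-HIT | VC []
  [3] addr=0x1a blk=6 s=2: L1-HIT | VC []
  [4] addr=0x3a blk=14 s=2: MISS | VC [6]
  [5] addr=0x1b blk=6 s=2: VC-HIT | VC [14]
  [6] addr=0x3a blk=14 s=2: VC-HIT | VC [6]
  [7] addr=0x62 blk=24 s=0: MISS | VC [6]
  [8] addr=0x3a blk=14 s=2: L1-HIT | VC [6]
  [9] addr=0x1b blk=6 s=2: VC-HIT | VC [14]
  [10] addr=0x1a blk=6 s=2: L1-HIT | VC [14]
  [11] addr=0x1b blk=6 s=2: L1-HIT | VC [14]
  [12] addr=0x38 blk=14 s=2: VC-HIT | VC [6]
  [13] addr=0x38 blk=14 s=2: L1-HIT | VC [6]
  [14] addr=0x3b blk=14 s=2: L1-HIT | VC [6]
  [15] addr=0x39 blk=14 s=2: L1-HIT | VC [6]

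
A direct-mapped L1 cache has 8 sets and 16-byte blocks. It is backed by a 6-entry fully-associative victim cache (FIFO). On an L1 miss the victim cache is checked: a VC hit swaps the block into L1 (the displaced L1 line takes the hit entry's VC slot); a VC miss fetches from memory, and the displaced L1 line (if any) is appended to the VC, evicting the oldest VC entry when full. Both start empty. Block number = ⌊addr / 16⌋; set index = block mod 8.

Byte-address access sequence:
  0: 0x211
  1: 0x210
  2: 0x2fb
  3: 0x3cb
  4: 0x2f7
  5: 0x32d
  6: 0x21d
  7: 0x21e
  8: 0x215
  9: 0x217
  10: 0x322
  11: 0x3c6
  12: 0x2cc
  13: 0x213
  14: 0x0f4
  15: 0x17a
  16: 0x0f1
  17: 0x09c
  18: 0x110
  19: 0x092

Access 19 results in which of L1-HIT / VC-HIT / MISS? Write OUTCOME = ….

0: 0x211 (blk 33, set 1) → MISS  vc=[]
1: 0x210 (blk 33, set 1) → L1-HIT  vc=[]
2: 0x2fb (blk 47, set 7) → MISS  vc=[]
3: 0x3cb (blk 60, set 4) → MISS  vc=[]
4: 0x2f7 (blk 47, set 7) → L1-HIT  vc=[]
5: 0x32d (blk 50, set 2) → MISS  vc=[]
6: 0x21d (blk 33, set 1) → L1-HIT  vc=[]
7: 0x21e (blk 33, set 1) → L1-HIT  vc=[]
8: 0x215 (blk 33, set 1) → L1-HIT  vc=[]
9: 0x217 (blk 33, set 1) → L1-HIT  vc=[]
10: 0x322 (blk 50, set 2) → L1-HIT  vc=[]
11: 0x3c6 (blk 60, set 4) → L1-HIT  vc=[]
12: 0x2cc (blk 44, set 4) → MISS  vc=[60]
13: 0x213 (blk 33, set 1) → L1-HIT  vc=[60]
14: 0xf4 (blk 15, set 7) → MISS  vc=[60, 47]
15: 0x17a (blk 23, set 7) → MISS  vc=[60, 47, 15]
16: 0xf1 (blk 15, set 7) → VC-HIT  vc=[60, 47, 23]
17: 0x9c (blk 9, set 1) → MISS  vc=[60, 47, 23, 33]
18: 0x110 (blk 17, set 1) → MISS  vc=[60, 47, 23, 33, 9]
19: 0x92 (blk 9, set 1) → VC-HIT  vc=[60, 47, 23, 33, 17]

OUTCOME = VC-HIT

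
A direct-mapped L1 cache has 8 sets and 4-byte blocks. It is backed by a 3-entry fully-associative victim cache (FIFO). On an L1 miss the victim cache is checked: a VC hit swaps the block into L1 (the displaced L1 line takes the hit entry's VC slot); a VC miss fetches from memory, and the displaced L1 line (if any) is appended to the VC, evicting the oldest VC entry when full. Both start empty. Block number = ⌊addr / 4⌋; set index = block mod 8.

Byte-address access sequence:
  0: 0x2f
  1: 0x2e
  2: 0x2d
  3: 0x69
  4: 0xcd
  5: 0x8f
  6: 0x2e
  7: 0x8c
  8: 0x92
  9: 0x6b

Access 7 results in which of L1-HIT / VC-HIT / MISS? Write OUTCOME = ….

OUTCOME = VC-HIT

0: 0x2f (blk 11, set 3) → MISS  vc=[]
1: 0x2e (blk 11, set 3) → L1-HIT  vc=[]
2: 0x2d (blk 11, set 3) → L1-HIT  vc=[]
3: 0x69 (blk 26, set 2) → MISS  vc=[]
4: 0xcd (blk 51, set 3) → MISS  vc=[11]
5: 0x8f (blk 35, set 3) → MISS  vc=[11, 51]
6: 0x2e (blk 11, set 3) → VC-HIT  vc=[35, 51]
7: 0x8c (blk 35, set 3) → VC-HIT  vc=[11, 51]
8: 0x92 (blk 36, set 4) → MISS  vc=[11, 51]
9: 0x6b (blk 26, set 2) → L1-HIT  vc=[11, 51]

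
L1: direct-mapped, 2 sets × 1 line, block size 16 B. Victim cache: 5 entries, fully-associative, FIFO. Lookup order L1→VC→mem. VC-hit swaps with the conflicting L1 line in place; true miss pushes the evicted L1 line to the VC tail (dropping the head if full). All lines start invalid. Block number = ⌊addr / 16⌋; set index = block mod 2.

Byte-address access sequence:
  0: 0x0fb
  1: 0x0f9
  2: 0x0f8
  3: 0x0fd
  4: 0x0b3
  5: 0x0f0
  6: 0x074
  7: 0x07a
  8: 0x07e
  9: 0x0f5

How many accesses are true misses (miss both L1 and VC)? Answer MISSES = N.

MISSES = 3

#0 0xfb→b15/s1 MISS; vc=[]
#1 0xf9→b15/s1 L1-HIT; vc=[]
#2 0xf8→b15/s1 L1-HIT; vc=[]
#3 0xfd→b15/s1 L1-HIT; vc=[]
#4 0xb3→b11/s1 MISS; vc=[15]
#5 0xf0→b15/s1 VC-HIT; vc=[11]
#6 0x74→b7/s1 MISS; vc=[11,15]
#7 0x7a→b7/s1 L1-HIT; vc=[11,15]
#8 0x7e→b7/s1 L1-HIT; vc=[11,15]
#9 0xf5→b15/s1 VC-HIT; vc=[11,7]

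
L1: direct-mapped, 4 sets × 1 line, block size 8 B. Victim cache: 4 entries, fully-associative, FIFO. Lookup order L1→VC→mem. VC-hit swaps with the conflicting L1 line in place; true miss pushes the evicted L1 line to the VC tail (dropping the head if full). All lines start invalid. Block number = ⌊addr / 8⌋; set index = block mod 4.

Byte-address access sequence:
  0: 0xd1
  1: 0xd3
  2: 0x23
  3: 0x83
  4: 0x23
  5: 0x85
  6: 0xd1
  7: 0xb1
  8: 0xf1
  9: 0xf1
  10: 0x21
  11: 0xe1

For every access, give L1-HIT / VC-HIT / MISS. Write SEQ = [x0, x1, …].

SEQ = [MISS, L1-HIT, MISS, MISS, VC-HIT, VC-HIT, L1-HIT, MISS, MISS, L1-HIT, VC-HIT, MISS]

0: 0xd1 (blk 26, set 2) → MISS  vc=[]
1: 0xd3 (blk 26, set 2) → L1-HIT  vc=[]
2: 0x23 (blk 4, set 0) → MISS  vc=[]
3: 0x83 (blk 16, set 0) → MISS  vc=[4]
4: 0x23 (blk 4, set 0) → VC-HIT  vc=[16]
5: 0x85 (blk 16, set 0) → VC-HIT  vc=[4]
6: 0xd1 (blk 26, set 2) → L1-HIT  vc=[4]
7: 0xb1 (blk 22, set 2) → MISS  vc=[4, 26]
8: 0xf1 (blk 30, set 2) → MISS  vc=[4, 26, 22]
9: 0xf1 (blk 30, set 2) → L1-HIT  vc=[4, 26, 22]
10: 0x21 (blk 4, set 0) → VC-HIT  vc=[16, 26, 22]
11: 0xe1 (blk 28, set 0) → MISS  vc=[16, 26, 22, 4]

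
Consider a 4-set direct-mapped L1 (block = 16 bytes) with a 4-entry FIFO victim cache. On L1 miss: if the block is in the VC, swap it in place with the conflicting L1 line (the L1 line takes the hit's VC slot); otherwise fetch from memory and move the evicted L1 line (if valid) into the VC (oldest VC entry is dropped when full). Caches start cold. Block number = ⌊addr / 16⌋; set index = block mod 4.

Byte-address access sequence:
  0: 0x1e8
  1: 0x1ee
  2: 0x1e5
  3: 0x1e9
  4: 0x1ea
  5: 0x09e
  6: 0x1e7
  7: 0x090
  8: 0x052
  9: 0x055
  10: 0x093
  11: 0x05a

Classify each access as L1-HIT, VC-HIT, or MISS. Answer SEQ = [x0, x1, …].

  [0] addr=0x1e8 blk=30 s=2: MISS | VC []
  [1] addr=0x1ee blk=30 s=2: L1-HIT | VC []
  [2] addr=0x1e5 blk=30 s=2: L1-HIT | VC []
  [3] addr=0x1e9 blk=30 s=2: L1-HIT | VC []
  [4] addr=0x1ea blk=30 s=2: L1-HIT | VC []
  [5] addr=0x9e blk=9 s=1: MISS | VC []
  [6] addr=0x1e7 blk=30 s=2: L1-HIT | VC []
  [7] addr=0x90 blk=9 s=1: L1-HIT | VC []
  [8] addr=0x52 blk=5 s=1: MISS | VC [9]
  [9] addr=0x55 blk=5 s=1: L1-HIT | VC [9]
  [10] addr=0x93 blk=9 s=1: VC-HIT | VC [5]
  [11] addr=0x5a blk=5 s=1: VC-HIT | VC [9]

SEQ = [MISS, L1-HIT, L1-HIT, L1-HIT, L1-HIT, MISS, L1-HIT, L1-HIT, MISS, L1-HIT, VC-HIT, VC-HIT]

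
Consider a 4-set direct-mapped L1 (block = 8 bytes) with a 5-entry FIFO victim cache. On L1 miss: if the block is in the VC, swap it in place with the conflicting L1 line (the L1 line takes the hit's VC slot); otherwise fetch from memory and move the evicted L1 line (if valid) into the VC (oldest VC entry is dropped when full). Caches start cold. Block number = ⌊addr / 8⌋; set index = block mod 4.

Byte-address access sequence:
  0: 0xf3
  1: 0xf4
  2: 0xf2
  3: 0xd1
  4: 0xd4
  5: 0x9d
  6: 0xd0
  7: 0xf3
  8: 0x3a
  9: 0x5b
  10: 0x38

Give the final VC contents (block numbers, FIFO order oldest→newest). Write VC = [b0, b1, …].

  [0] addr=0xf3 blk=30 s=2: MISS | VC []
  [1] addr=0xf4 blk=30 s=2: L1-HIT | VC []
  [2] addr=0xf2 blk=30 s=2: L1-HIT | VC []
  [3] addr=0xd1 blk=26 s=2: MISS | VC [30]
  [4] addr=0xd4 blk=26 s=2: L1-HIT | VC [30]
  [5] addr=0x9d blk=19 s=3: MISS | VC [30]
  [6] addr=0xd0 blk=26 s=2: L1-HIT | VC [30]
  [7] addr=0xf3 blk=30 s=2: VC-HIT | VC [26]
  [8] addr=0x3a blk=7 s=3: MISS | VC [26, 19]
  [9] addr=0x5b blk=11 s=3: MISS | VC [26, 19, 7]
  [10] addr=0x38 blk=7 s=3: VC-HIT | VC [26, 19, 11]

VC = [26, 19, 11]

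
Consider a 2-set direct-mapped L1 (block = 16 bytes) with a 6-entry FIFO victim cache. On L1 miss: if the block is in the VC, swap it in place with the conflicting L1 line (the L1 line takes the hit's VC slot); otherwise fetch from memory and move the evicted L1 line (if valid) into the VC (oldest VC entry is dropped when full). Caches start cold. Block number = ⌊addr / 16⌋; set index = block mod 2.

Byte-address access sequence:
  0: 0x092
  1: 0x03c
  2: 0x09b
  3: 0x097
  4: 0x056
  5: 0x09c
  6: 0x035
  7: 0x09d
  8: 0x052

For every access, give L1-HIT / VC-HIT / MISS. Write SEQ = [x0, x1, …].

  [0] addr=0x92 blk=9 s=1: MISS | VC []
  [1] addr=0x3c blk=3 s=1: MISS | VC [9]
  [2] addr=0x9b blk=9 s=1: VC-HIT | VC [3]
  [3] addr=0x97 blk=9 s=1: L1-HIT | VC [3]
  [4] addr=0x56 blk=5 s=1: MISS | VC [3, 9]
  [5] addr=0x9c blk=9 s=1: VC-HIT | VC [3, 5]
  [6] addr=0x35 blk=3 s=1: VC-HIT | VC [9, 5]
  [7] addr=0x9d blk=9 s=1: VC-HIT | VC [3, 5]
  [8] addr=0x52 blk=5 s=1: VC-HIT | VC [3, 9]

SEQ = [MISS, MISS, VC-HIT, L1-HIT, MISS, VC-HIT, VC-HIT, VC-HIT, VC-HIT]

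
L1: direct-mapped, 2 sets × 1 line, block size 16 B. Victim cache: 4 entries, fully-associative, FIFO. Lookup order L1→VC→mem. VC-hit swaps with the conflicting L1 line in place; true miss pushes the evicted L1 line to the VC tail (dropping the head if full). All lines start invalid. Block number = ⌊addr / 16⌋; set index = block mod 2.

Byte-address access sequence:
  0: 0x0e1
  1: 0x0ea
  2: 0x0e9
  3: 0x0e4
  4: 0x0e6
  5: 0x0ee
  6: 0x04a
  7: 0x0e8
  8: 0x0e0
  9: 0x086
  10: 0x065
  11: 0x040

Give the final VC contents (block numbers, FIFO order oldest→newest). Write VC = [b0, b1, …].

  [0] addr=0xe1 blk=14 s=0: MISS | VC []
  [1] addr=0xea blk=14 s=0: L1-HIT | VC []
  [2] addr=0xe9 blk=14 s=0: L1-HIT | VC []
  [3] addr=0xe4 blk=14 s=0: L1-HIT | VC []
  [4] addr=0xe6 blk=14 s=0: L1-HIT | VC []
  [5] addr=0xee blk=14 s=0: L1-HIT | VC []
  [6] addr=0x4a blk=4 s=0: MISS | VC [14]
  [7] addr=0xe8 blk=14 s=0: VC-HIT | VC [4]
  [8] addr=0xe0 blk=14 s=0: L1-HIT | VC [4]
  [9] addr=0x86 blk=8 s=0: MISS | VC [4, 14]
  [10] addr=0x65 blk=6 s=0: MISS | VC [4, 14, 8]
  [11] addr=0x40 blk=4 s=0: VC-HIT | VC [6, 14, 8]

VC = [6, 14, 8]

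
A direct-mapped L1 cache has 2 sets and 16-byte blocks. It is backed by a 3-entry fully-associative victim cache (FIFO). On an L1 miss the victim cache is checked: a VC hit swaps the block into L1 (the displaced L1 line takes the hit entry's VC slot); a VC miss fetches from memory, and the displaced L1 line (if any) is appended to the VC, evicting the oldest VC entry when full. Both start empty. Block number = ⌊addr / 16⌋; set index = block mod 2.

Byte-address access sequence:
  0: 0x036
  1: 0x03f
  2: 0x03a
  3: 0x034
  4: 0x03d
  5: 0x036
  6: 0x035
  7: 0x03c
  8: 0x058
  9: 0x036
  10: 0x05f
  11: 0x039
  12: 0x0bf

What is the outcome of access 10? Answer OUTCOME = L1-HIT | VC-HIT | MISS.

0: 0x36 (blk 3, set 1) → MISS  vc=[]
1: 0x3f (blk 3, set 1) → L1-HIT  vc=[]
2: 0x3a (blk 3, set 1) → L1-HIT  vc=[]
3: 0x34 (blk 3, set 1) → L1-HIT  vc=[]
4: 0x3d (blk 3, set 1) → L1-HIT  vc=[]
5: 0x36 (blk 3, set 1) → L1-HIT  vc=[]
6: 0x35 (blk 3, set 1) → L1-HIT  vc=[]
7: 0x3c (blk 3, set 1) → L1-HIT  vc=[]
8: 0x58 (blk 5, set 1) → MISS  vc=[3]
9: 0x36 (blk 3, set 1) → VC-HIT  vc=[5]
10: 0x5f (blk 5, set 1) → VC-HIT  vc=[3]
11: 0x39 (blk 3, set 1) → VC-HIT  vc=[5]
12: 0xbf (blk 11, set 1) → MISS  vc=[5, 3]

OUTCOME = VC-HIT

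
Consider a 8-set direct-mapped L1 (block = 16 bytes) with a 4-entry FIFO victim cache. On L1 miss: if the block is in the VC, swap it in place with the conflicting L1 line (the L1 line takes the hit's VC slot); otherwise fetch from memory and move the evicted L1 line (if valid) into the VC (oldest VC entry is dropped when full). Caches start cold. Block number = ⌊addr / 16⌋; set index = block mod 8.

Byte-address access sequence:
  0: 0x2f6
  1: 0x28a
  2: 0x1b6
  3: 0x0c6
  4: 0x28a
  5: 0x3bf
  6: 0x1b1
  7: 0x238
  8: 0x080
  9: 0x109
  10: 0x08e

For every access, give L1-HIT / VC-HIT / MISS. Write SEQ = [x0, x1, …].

SEQ = [MISS, MISS, MISS, MISS, L1-HIT, MISS, VC-HIT, MISS, MISS, MISS, VC-HIT]

#0 0x2f6→b47/s7 MISS; vc=[]
#1 0x28a→b40/s0 MISS; vc=[]
#2 0x1b6→b27/s3 MISS; vc=[]
#3 0xc6→b12/s4 MISS; vc=[]
#4 0x28a→b40/s0 L1-HIT; vc=[]
#5 0x3bf→b59/s3 MISS; vc=[27]
#6 0x1b1→b27/s3 VC-HIT; vc=[59]
#7 0x238→b35/s3 MISS; vc=[59,27]
#8 0x80→b8/s0 MISS; vc=[59,27,40]
#9 0x109→b16/s0 MISS; vc=[59,27,40,8]
#10 0x8e→b8/s0 VC-HIT; vc=[59,27,40,16]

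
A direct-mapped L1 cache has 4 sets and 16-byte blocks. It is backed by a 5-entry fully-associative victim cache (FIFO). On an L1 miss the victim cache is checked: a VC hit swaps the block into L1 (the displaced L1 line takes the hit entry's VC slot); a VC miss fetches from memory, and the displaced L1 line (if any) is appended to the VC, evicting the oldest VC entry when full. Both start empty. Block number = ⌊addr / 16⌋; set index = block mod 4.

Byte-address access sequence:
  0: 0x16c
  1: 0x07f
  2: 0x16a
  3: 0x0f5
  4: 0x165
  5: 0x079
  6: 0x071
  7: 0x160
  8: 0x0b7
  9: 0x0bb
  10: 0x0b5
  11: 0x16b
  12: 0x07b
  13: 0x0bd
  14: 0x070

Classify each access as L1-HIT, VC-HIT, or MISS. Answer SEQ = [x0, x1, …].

SEQ = [MISS, MISS, L1-HIT, MISS, L1-HIT, VC-HIT, L1-HIT, L1-HIT, MISS, L1-HIT, L1-HIT, L1-HIT, VC-HIT, VC-HIT, VC-HIT]

0: 0x16c (blk 22, set 2) → MISS  vc=[]
1: 0x7f (blk 7, set 3) → MISS  vc=[]
2: 0x16a (blk 22, set 2) → L1-HIT  vc=[]
3: 0xf5 (blk 15, set 3) → MISS  vc=[7]
4: 0x165 (blk 22, set 2) → L1-HIT  vc=[7]
5: 0x79 (blk 7, set 3) → VC-HIT  vc=[15]
6: 0x71 (blk 7, set 3) → L1-HIT  vc=[15]
7: 0x160 (blk 22, set 2) → L1-HIT  vc=[15]
8: 0xb7 (blk 11, set 3) → MISS  vc=[15, 7]
9: 0xbb (blk 11, set 3) → L1-HIT  vc=[15, 7]
10: 0xb5 (blk 11, set 3) → L1-HIT  vc=[15, 7]
11: 0x16b (blk 22, set 2) → L1-HIT  vc=[15, 7]
12: 0x7b (blk 7, set 3) → VC-HIT  vc=[15, 11]
13: 0xbd (blk 11, set 3) → VC-HIT  vc=[15, 7]
14: 0x70 (blk 7, set 3) → VC-HIT  vc=[15, 11]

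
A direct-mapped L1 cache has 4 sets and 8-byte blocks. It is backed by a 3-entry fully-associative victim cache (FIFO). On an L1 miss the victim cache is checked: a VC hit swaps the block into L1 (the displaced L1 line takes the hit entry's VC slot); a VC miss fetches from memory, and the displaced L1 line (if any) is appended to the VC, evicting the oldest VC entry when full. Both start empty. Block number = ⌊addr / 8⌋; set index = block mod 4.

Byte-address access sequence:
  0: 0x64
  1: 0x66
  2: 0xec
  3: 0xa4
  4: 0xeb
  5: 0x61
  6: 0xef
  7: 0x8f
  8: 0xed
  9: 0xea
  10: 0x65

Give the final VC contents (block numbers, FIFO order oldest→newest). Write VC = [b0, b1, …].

  [0] addr=0x64 blk=12 s=0: MISS | VC []
  [1] addr=0x66 blk=12 s=0: L1-HIT | VC []
  [2] addr=0xec blk=29 s=1: MISS | VC []
  [3] addr=0xa4 blk=20 s=0: MISS | VC [12]
  [4] addr=0xeb blk=29 s=1: L1-HIT | VC [12]
  [5] addr=0x61 blk=12 s=0: VC-HIT | VC [20]
  [6] addr=0xef blk=29 s=1: L1-HIT | VC [20]
  [7] addr=0x8f blk=17 s=1: MISS | VC [20, 29]
  [8] addr=0xed blk=29 s=1: VC-HIT | VC [20, 17]
  [9] addr=0xea blk=29 s=1: L1-HIT | VC [20, 17]
  [10] addr=0x65 blk=12 s=0: L1-HIT | VC [20, 17]

VC = [20, 17]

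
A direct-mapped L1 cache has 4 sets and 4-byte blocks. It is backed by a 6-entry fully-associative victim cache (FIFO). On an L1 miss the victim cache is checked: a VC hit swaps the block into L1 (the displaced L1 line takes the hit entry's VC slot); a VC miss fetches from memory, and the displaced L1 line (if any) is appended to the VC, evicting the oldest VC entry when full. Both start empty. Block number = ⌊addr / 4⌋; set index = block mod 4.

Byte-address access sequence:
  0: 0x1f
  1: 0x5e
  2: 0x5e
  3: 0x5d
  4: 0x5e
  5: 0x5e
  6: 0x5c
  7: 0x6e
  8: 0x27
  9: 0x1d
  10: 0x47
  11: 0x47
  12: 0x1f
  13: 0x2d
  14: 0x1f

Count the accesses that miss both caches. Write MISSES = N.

MISSES = 6

  [0] addr=0x1f blk=7 s=3: MISS | VC []
  [1] addr=0x5e blk=23 s=3: MISS | VC [7]
  [2] addr=0x5e blk=23 s=3: L1-HIT | VC [7]
  [3] addr=0x5d blk=23 s=3: L1-HIT | VC [7]
  [4] addr=0x5e blk=23 s=3: L1-HIT | VC [7]
  [5] addr=0x5e blk=23 s=3: L1-HIT | VC [7]
  [6] addr=0x5c blk=23 s=3: L1-HIT | VC [7]
  [7] addr=0x6e blk=27 s=3: MISS | VC [7, 23]
  [8] addr=0x27 blk=9 s=1: MISS | VC [7, 23]
  [9] addr=0x1d blk=7 s=3: VC-HIT | VC [27, 23]
  [10] addr=0x47 blk=17 s=1: MISS | VC [27, 23, 9]
  [11] addr=0x47 blk=17 s=1: L1-HIT | VC [27, 23, 9]
  [12] addr=0x1f blk=7 s=3: L1-HIT | VC [27, 23, 9]
  [13] addr=0x2d blk=11 s=3: MISS | VC [27, 23, 9, 7]
  [14] addr=0x1f blk=7 s=3: VC-HIT | VC [27, 23, 9, 11]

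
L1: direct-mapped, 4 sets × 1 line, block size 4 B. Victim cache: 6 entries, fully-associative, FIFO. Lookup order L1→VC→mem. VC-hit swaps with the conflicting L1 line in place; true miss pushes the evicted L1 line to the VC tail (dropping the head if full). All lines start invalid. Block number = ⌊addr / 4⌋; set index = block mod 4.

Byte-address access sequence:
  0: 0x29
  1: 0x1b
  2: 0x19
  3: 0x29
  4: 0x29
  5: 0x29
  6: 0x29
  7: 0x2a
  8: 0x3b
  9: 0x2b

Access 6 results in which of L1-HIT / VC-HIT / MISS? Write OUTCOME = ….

OUTCOME = L1-HIT

  [0] addr=0x29 blk=10 s=2: MISS | VC []
  [1] addr=0x1b blk=6 s=2: MISS | VC [10]
  [2] addr=0x19 blk=6 s=2: L1-HIT | VC [10]
  [3] addr=0x29 blk=10 s=2: VC-HIT | VC [6]
  [4] addr=0x29 blk=10 s=2: L1-HIT | VC [6]
  [5] addr=0x29 blk=10 s=2: L1-HIT | VC [6]
  [6] addr=0x29 blk=10 s=2: L1-HIT | VC [6]
  [7] addr=0x2a blk=10 s=2: L1-HIT | VC [6]
  [8] addr=0x3b blk=14 s=2: MISS | VC [6, 10]
  [9] addr=0x2b blk=10 s=2: VC-HIT | VC [6, 14]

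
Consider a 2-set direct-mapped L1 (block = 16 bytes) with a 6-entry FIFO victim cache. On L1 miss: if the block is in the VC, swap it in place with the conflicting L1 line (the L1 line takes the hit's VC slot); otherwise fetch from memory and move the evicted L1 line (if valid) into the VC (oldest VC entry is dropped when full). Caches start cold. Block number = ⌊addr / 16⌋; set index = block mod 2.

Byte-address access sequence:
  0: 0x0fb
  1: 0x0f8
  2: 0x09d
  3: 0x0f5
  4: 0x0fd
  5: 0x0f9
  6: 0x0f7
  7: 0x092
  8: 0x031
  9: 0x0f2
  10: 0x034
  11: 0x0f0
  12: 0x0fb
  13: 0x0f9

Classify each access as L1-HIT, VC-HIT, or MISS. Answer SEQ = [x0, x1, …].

  [0] addr=0xfb blk=15 s=1: MISS | VC []
  [1] addr=0xf8 blk=15 s=1: L1-HIT | VC []
  [2] addr=0x9d blk=9 s=1: MISS | VC [15]
  [3] addr=0xf5 blk=15 s=1: VC-HIT | VC [9]
  [4] addr=0xfd blk=15 s=1: L1-HIT | VC [9]
  [5] addr=0xf9 blk=15 s=1: L1-HIT | VC [9]
  [6] addr=0xf7 blk=15 s=1: L1-HIT | VC [9]
  [7] addr=0x92 blk=9 s=1: VC-HIT | VC [15]
  [8] addr=0x31 blk=3 s=1: MISS | VC [15, 9]
  [9] addr=0xf2 blk=15 s=1: VC-HIT | VC [3, 9]
  [10] addr=0x34 blk=3 s=1: VC-HIT | VC [15, 9]
  [11] addr=0xf0 blk=15 s=1: VC-HIT | VC [3, 9]
  [12] addr=0xfb blk=15 s=1: L1-HIT | VC [3, 9]
  [13] addr=0xf9 blk=15 s=1: L1-HIT | VC [3, 9]

SEQ = [MISS, L1-HIT, MISS, VC-HIT, L1-HIT, L1-HIT, L1-HIT, VC-HIT, MISS, VC-HIT, VC-HIT, VC-HIT, L1-HIT, L1-HIT]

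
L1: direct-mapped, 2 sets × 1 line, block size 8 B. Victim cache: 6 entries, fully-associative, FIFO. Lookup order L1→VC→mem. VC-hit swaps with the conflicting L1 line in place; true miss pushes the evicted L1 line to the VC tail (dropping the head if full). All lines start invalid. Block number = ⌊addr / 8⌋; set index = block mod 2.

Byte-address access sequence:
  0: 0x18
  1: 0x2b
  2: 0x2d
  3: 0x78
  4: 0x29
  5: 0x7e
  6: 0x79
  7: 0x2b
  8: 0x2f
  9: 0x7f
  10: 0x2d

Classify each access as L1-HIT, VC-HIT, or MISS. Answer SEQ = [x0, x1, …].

  [0] addr=0x18 blk=3 s=1: MISS | VC []
  [1] addr=0x2b blk=5 s=1: MISS | VC [3]
  [2] addr=0x2d blk=5 s=1: L1-HIT | VC [3]
  [3] addr=0x78 blk=15 s=1: MISS | VC [3, 5]
  [4] addr=0x29 blk=5 s=1: VC-HIT | VC [3, 15]
  [5] addr=0x7e blk=15 s=1: VC-HIT | VC [3, 5]
  [6] addr=0x79 blk=15 s=1: L1-HIT | VC [3, 5]
  [7] addr=0x2b blk=5 s=1: VC-HIT | VC [3, 15]
  [8] addr=0x2f blk=5 s=1: L1-HIT | VC [3, 15]
  [9] addr=0x7f blk=15 s=1: VC-HIT | VC [3, 5]
  [10] addr=0x2d blk=5 s=1: VC-HIT | VC [3, 15]

SEQ = [MISS, MISS, L1-HIT, MISS, VC-HIT, VC-HIT, L1-HIT, VC-HIT, L1-HIT, VC-HIT, VC-HIT]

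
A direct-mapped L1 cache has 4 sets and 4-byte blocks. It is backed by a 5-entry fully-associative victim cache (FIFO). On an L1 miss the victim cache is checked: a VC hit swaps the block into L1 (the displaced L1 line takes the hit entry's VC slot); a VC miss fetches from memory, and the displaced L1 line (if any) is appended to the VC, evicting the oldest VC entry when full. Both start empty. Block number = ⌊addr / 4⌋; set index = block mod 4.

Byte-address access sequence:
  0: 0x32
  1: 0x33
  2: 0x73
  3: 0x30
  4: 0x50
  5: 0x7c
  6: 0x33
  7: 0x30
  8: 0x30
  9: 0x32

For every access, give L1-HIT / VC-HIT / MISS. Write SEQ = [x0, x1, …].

  [0] addr=0x32 blk=12 s=0: MISS | VC []
  [1] addr=0x33 blk=12 s=0: L1-HIT | VC []
  [2] addr=0x73 blk=28 s=0: MISS | VC [12]
  [3] addr=0x30 blk=12 s=0: VC-HIT | VC [28]
  [4] addr=0x50 blk=20 s=0: MISS | VC [28, 12]
  [5] addr=0x7c blk=31 s=3: MISS | VC [28, 12]
  [6] addr=0x33 blk=12 s=0: VC-HIT | VC [28, 20]
  [7] addr=0x30 blk=12 s=0: L1-HIT | VC [28, 20]
  [8] addr=0x30 blk=12 s=0: L1-HIT | VC [28, 20]
  [9] addr=0x32 blk=12 s=0: L1-HIT | VC [28, 20]

SEQ = [MISS, L1-HIT, MISS, VC-HIT, MISS, MISS, VC-HIT, L1-HIT, L1-HIT, L1-HIT]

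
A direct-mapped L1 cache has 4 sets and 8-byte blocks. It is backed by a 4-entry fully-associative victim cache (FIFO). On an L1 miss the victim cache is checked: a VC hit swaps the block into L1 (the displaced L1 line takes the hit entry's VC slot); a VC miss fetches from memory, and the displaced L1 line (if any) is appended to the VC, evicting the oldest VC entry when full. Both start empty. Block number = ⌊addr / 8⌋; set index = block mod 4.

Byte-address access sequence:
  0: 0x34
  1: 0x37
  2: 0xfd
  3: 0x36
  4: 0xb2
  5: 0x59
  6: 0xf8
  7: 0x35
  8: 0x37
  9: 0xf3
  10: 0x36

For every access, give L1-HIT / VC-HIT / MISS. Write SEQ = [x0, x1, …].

  [0] addr=0x34 blk=6 s=2: MISS | VC []
  [1] addr=0x37 blk=6 s=2: L1-HIT | VC []
  [2] addr=0xfd blk=31 s=3: MISS | VC []
  [3] addr=0x36 blk=6 s=2: L1-HIT | VC []
  [4] addr=0xb2 blk=22 s=2: MISS | VC [6]
  [5] addr=0x59 blk=11 s=3: MISS | VC [6, 31]
  [6] addr=0xf8 blk=31 s=3: VC-HIT | VC [6, 11]
  [7] addr=0x35 blk=6 s=2: VC-HIT | VC [22, 11]
  [8] addr=0x37 blk=6 s=2: L1-HIT | VC [22, 11]
  [9] addr=0xf3 blk=30 s=2: MISS | VC [22, 11, 6]
  [10] addr=0x36 blk=6 s=2: VC-HIT | VC [22, 11, 30]

SEQ = [MISS, L1-HIT, MISS, L1-HIT, MISS, MISS, VC-HIT, VC-HIT, L1-HIT, MISS, VC-HIT]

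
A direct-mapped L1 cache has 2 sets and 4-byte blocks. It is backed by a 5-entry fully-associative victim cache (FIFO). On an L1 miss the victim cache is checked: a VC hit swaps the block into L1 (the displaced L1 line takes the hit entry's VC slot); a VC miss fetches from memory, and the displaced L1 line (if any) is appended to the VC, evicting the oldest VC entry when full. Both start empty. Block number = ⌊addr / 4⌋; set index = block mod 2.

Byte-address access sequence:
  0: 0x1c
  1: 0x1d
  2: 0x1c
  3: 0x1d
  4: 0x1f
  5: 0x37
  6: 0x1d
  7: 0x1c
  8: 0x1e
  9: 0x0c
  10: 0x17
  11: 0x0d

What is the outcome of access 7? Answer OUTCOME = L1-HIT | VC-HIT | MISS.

#0 0x1c→b7/s1 MISS; vc=[]
#1 0x1d→b7/s1 L1-HIT; vc=[]
#2 0x1c→b7/s1 L1-HIT; vc=[]
#3 0x1d→b7/s1 L1-HIT; vc=[]
#4 0x1f→b7/s1 L1-HIT; vc=[]
#5 0x37→b13/s1 MISS; vc=[7]
#6 0x1d→b7/s1 VC-HIT; vc=[13]
#7 0x1c→b7/s1 L1-HIT; vc=[13]
#8 0x1e→b7/s1 L1-HIT; vc=[13]
#9 0xc→b3/s1 MISS; vc=[13,7]
#10 0x17→b5/s1 MISS; vc=[13,7,3]
#11 0xd→b3/s1 VC-HIT; vc=[13,7,5]

OUTCOME = L1-HIT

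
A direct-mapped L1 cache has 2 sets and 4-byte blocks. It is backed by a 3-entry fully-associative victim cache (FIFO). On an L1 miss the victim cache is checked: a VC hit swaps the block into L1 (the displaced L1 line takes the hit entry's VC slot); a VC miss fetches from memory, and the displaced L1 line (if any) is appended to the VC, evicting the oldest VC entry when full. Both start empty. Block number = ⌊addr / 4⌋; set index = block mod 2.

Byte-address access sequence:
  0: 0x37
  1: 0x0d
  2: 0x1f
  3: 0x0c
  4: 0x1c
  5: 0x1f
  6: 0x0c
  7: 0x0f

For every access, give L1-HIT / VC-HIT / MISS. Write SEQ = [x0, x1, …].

SEQ = [MISS, MISS, MISS, VC-HIT, VC-HIT, L1-HIT, VC-HIT, L1-HIT]

0: 0x37 (blk 13, set 1) → MISS  vc=[]
1: 0xd (blk 3, set 1) → MISS  vc=[13]
2: 0x1f (blk 7, set 1) → MISS  vc=[13, 3]
3: 0xc (blk 3, set 1) → VC-HIT  vc=[13, 7]
4: 0x1c (blk 7, set 1) → VC-HIT  vc=[13, 3]
5: 0x1f (blk 7, set 1) → L1-HIT  vc=[13, 3]
6: 0xc (blk 3, set 1) → VC-HIT  vc=[13, 7]
7: 0xf (blk 3, set 1) → L1-HIT  vc=[13, 7]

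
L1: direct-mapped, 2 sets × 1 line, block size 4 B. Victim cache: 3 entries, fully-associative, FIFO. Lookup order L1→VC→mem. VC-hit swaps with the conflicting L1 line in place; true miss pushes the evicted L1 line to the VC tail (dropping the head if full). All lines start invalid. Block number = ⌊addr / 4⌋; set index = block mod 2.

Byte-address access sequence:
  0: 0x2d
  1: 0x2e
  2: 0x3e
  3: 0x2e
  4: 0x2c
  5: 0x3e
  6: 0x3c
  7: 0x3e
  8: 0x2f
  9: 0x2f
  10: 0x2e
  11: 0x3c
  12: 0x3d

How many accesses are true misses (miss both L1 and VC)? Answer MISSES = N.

  [0] addr=0x2d blk=11 s=1: MISS | VC []
  [1] addr=0x2e blk=11 s=1: L1-HIT | VC []
  [2] addr=0x3e blk=15 s=1: MISS | VC [11]
  [3] addr=0x2e blk=11 s=1: VC-HIT | VC [15]
  [4] addr=0x2c blk=11 s=1: L1-HIT | VC [15]
  [5] addr=0x3e blk=15 s=1: VC-HIT | VC [11]
  [6] addr=0x3c blk=15 s=1: L1-HIT | VC [11]
  [7] addr=0x3e blk=15 s=1: L1-HIT | VC [11]
  [8] addr=0x2f blk=11 s=1: VC-HIT | VC [15]
  [9] addr=0x2f blk=11 s=1: L1-HIT | VC [15]
  [10] addr=0x2e blk=11 s=1: L1-HIT | VC [15]
  [11] addr=0x3c blk=15 s=1: VC-HIT | VC [11]
  [12] addr=0x3d blk=15 s=1: L1-HIT | VC [11]

MISSES = 2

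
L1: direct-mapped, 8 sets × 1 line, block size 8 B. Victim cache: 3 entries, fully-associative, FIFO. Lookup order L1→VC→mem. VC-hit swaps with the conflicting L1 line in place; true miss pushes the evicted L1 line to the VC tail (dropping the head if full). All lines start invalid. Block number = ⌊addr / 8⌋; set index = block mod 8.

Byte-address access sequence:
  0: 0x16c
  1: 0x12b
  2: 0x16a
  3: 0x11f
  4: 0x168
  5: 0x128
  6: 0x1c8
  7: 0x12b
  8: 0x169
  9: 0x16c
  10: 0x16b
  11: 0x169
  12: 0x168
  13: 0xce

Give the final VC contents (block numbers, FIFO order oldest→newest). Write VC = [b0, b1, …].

VC = [37, 57]

0: 0x16c (blk 45, set 5) → MISS  vc=[]
1: 0x12b (blk 37, set 5) → MISS  vc=[45]
2: 0x16a (blk 45, set 5) → VC-HIT  vc=[37]
3: 0x11f (blk 35, set 3) → MISS  vc=[37]
4: 0x168 (blk 45, set 5) → L1-HIT  vc=[37]
5: 0x128 (blk 37, set 5) → VC-HIT  vc=[45]
6: 0x1c8 (blk 57, set 1) → MISS  vc=[45]
7: 0x12b (blk 37, set 5) → L1-HIT  vc=[45]
8: 0x169 (blk 45, set 5) → VC-HIT  vc=[37]
9: 0x16c (blk 45, set 5) → L1-HIT  vc=[37]
10: 0x16b (blk 45, set 5) → L1-HIT  vc=[37]
11: 0x169 (blk 45, set 5) → L1-HIT  vc=[37]
12: 0x168 (blk 45, set 5) → L1-HIT  vc=[37]
13: 0xce (blk 25, set 1) → MISS  vc=[37, 57]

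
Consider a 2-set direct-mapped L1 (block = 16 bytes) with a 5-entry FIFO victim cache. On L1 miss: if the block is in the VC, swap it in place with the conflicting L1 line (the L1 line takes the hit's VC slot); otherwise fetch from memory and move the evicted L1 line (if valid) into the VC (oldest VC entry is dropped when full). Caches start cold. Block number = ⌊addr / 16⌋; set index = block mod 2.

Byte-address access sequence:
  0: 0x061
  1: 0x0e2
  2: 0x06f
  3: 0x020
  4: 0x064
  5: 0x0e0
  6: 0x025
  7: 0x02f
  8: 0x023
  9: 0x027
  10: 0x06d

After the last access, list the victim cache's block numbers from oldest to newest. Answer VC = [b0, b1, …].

  [0] addr=0x61 blk=6 s=0: MISS | VC []
  [1] addr=0xe2 blk=14 s=0: MISS | VC [6]
  [2] addr=0x6f blk=6 s=0: VC-HIT | VC [14]
  [3] addr=0x20 blk=2 s=0: MISS | VC [14, 6]
  [4] addr=0x64 blk=6 s=0: VC-HIT | VC [14, 2]
  [5] addr=0xe0 blk=14 s=0: VC-HIT | VC [6, 2]
  [6] addr=0x25 blk=2 s=0: VC-HIT | VC [6, 14]
  [7] addr=0x2f blk=2 s=0: L1-HIT | VC [6, 14]
  [8] addr=0x23 blk=2 s=0: L1-HIT | VC [6, 14]
  [9] addr=0x27 blk=2 s=0: L1-HIT | VC [6, 14]
  [10] addr=0x6d blk=6 s=0: VC-HIT | VC [2, 14]

VC = [2, 14]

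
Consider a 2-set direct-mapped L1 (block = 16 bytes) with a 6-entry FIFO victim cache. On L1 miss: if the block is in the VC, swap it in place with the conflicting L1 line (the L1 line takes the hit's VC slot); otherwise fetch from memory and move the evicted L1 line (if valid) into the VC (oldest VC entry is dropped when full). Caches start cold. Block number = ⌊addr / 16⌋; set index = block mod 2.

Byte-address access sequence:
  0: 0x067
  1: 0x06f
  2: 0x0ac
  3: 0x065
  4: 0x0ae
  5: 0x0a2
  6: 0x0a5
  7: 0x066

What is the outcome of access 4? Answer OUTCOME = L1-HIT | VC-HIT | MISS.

#0 0x67→b6/s0 MISS; vc=[]
#1 0x6f→b6/s0 L1-HIT; vc=[]
#2 0xac→b10/s0 MISS; vc=[6]
#3 0x65→b6/s0 VC-HIT; vc=[10]
#4 0xae→b10/s0 VC-HIT; vc=[6]
#5 0xa2→b10/s0 L1-HIT; vc=[6]
#6 0xa5→b10/s0 L1-HIT; vc=[6]
#7 0x66→b6/s0 VC-HIT; vc=[10]

OUTCOME = VC-HIT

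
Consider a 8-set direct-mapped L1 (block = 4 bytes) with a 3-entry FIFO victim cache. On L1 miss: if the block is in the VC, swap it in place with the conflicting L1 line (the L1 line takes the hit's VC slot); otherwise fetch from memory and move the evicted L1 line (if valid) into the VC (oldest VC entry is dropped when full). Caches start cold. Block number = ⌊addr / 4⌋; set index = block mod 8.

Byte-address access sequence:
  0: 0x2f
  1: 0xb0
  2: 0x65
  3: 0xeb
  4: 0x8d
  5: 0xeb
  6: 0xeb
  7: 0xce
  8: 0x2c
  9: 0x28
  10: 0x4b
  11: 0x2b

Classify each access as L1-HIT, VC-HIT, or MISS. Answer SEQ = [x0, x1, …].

#0 0x2f→b11/s3 MISS; vc=[]
#1 0xb0→b44/s4 MISS; vc=[]
#2 0x65→b25/s1 MISS; vc=[]
#3 0xeb→b58/s2 MISS; vc=[]
#4 0x8d→b35/s3 MISS; vc=[11]
#5 0xeb→b58/s2 L1-HIT; vc=[11]
#6 0xeb→b58/s2 L1-HIT; vc=[11]
#7 0xce→b51/s3 MISS; vc=[11,35]
#8 0x2c→b11/s3 VC-HIT; vc=[51,35]
#9 0x28→b10/s2 MISS; vc=[51,35,58]
#10 0x4b→b18/s2 MISS; vc=[35,58,10]
#11 0x2b→b10/s2 VC-HIT; vc=[35,58,18]

SEQ = [MISS, MISS, MISS, MISS, MISS, L1-HIT, L1-HIT, MISS, VC-HIT, MISS, MISS, VC-HIT]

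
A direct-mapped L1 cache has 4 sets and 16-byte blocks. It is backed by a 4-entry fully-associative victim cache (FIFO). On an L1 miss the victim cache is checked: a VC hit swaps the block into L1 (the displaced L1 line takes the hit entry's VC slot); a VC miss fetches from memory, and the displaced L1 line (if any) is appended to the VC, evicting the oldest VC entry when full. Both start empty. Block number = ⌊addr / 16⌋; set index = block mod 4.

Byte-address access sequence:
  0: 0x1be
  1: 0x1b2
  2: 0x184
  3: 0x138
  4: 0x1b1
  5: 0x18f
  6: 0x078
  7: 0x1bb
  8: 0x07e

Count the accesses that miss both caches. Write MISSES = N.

0: 0x1be (blk 27, set 3) → MISS  vc=[]
1: 0x1b2 (blk 27, set 3) → L1-HIT  vc=[]
2: 0x184 (blk 24, set 0) → MISS  vc=[]
3: 0x138 (blk 19, set 3) → MISS  vc=[27]
4: 0x1b1 (blk 27, set 3) → VC-HIT  vc=[19]
5: 0x18f (blk 24, set 0) → L1-HIT  vc=[19]
6: 0x78 (blk 7, set 3) → MISS  vc=[19, 27]
7: 0x1bb (blk 27, set 3) → VC-HIT  vc=[19, 7]
8: 0x7e (blk 7, set 3) → VC-HIT  vc=[19, 27]

MISSES = 4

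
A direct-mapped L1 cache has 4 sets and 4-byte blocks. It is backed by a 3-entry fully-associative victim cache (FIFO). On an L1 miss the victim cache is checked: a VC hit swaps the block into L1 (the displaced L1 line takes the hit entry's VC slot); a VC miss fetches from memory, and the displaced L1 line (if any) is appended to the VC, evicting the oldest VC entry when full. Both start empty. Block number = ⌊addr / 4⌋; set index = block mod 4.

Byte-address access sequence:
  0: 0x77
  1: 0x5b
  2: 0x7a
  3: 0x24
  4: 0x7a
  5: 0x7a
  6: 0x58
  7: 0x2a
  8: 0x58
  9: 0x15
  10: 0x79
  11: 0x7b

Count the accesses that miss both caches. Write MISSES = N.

MISSES = 7

#0 0x77→b29/s1 MISS; vc=[]
#1 0x5b→b22/s2 MISS; vc=[]
#2 0x7a→b30/s2 MISS; vc=[22]
#3 0x24→b9/s1 MISS; vc=[22,29]
#4 0x7a→b30/s2 L1-HIT; vc=[22,29]
#5 0x7a→b30/s2 L1-HIT; vc=[22,29]
#6 0x58→b22/s2 VC-HIT; vc=[30,29]
#7 0x2a→b10/s2 MISS; vc=[30,29,22]
#8 0x58→b22/s2 VC-HIT; vc=[30,29,10]
#9 0x15→b5/s1 MISS; vc=[29,10,9]
#10 0x79→b30/s2 MISS; vc=[10,9,22]
#11 0x7b→b30/s2 L1-HIT; vc=[10,9,22]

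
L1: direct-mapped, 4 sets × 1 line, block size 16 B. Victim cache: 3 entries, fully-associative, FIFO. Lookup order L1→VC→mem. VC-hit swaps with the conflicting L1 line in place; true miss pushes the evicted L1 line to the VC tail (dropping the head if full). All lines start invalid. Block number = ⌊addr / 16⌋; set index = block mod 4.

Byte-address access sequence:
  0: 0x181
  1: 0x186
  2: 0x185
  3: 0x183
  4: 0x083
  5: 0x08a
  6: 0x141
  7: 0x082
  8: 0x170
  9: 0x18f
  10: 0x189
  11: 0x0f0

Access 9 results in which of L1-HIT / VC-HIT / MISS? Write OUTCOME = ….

OUTCOME = VC-HIT

0: 0x181 (blk 24, set 0) → MISS  vc=[]
1: 0x186 (blk 24, set 0) → L1-HIT  vc=[]
2: 0x185 (blk 24, set 0) → L1-HIT  vc=[]
3: 0x183 (blk 24, set 0) → L1-HIT  vc=[]
4: 0x83 (blk 8, set 0) → MISS  vc=[24]
5: 0x8a (blk 8, set 0) → L1-HIT  vc=[24]
6: 0x141 (blk 20, set 0) → MISS  vc=[24, 8]
7: 0x82 (blk 8, set 0) → VC-HIT  vc=[24, 20]
8: 0x170 (blk 23, set 3) → MISS  vc=[24, 20]
9: 0x18f (blk 24, set 0) → VC-HIT  vc=[8, 20]
10: 0x189 (blk 24, set 0) → L1-HIT  vc=[8, 20]
11: 0xf0 (blk 15, set 3) → MISS  vc=[8, 20, 23]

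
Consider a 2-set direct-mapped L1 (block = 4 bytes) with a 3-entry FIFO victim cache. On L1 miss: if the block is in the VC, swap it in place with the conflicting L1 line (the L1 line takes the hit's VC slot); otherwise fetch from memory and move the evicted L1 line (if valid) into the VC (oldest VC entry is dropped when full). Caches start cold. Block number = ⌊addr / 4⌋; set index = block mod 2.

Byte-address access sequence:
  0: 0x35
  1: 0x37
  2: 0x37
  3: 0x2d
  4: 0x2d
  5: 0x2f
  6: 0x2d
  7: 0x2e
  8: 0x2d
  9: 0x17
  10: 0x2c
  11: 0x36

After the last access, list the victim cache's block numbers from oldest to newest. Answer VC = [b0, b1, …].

VC = [11, 5]

#0 0x35→b13/s1 MISS; vc=[]
#1 0x37→b13/s1 L1-HIT; vc=[]
#2 0x37→b13/s1 L1-HIT; vc=[]
#3 0x2d→b11/s1 MISS; vc=[13]
#4 0x2d→b11/s1 L1-HIT; vc=[13]
#5 0x2f→b11/s1 L1-HIT; vc=[13]
#6 0x2d→b11/s1 L1-HIT; vc=[13]
#7 0x2e→b11/s1 L1-HIT; vc=[13]
#8 0x2d→b11/s1 L1-HIT; vc=[13]
#9 0x17→b5/s1 MISS; vc=[13,11]
#10 0x2c→b11/s1 VC-HIT; vc=[13,5]
#11 0x36→b13/s1 VC-HIT; vc=[11,5]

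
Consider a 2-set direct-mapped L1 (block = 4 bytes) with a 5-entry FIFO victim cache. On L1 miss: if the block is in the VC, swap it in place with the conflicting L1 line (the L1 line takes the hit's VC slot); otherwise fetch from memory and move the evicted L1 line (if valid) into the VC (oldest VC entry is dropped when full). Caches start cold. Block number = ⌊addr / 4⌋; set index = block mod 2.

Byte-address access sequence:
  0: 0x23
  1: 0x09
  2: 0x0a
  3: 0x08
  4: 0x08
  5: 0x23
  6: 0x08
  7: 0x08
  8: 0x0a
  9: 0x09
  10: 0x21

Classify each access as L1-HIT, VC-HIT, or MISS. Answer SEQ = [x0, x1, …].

  [0] addr=0x23 blk=8 s=0: MISS | VC []
  [1] addr=0x9 blk=2 s=0: MISS | VC [8]
  [2] addr=0xa blk=2 s=0: L1-HIT | VC [8]
  [3] addr=0x8 blk=2 s=0: L1-HIT | VC [8]
  [4] addr=0x8 blk=2 s=0: L1-HIT | VC [8]
  [5] addr=0x23 blk=8 s=0: VC-HIT | VC [2]
  [6] addr=0x8 blk=2 s=0: VC-HIT | VC [8]
  [7] addr=0x8 blk=2 s=0: L1-HIT | VC [8]
  [8] addr=0xa blk=2 s=0: L1-HIT | VC [8]
  [9] addr=0x9 blk=2 s=0: L1-HIT | VC [8]
  [10] addr=0x21 blk=8 s=0: VC-HIT | VC [2]

SEQ = [MISS, MISS, L1-HIT, L1-HIT, L1-HIT, VC-HIT, VC-HIT, L1-HIT, L1-HIT, L1-HIT, VC-HIT]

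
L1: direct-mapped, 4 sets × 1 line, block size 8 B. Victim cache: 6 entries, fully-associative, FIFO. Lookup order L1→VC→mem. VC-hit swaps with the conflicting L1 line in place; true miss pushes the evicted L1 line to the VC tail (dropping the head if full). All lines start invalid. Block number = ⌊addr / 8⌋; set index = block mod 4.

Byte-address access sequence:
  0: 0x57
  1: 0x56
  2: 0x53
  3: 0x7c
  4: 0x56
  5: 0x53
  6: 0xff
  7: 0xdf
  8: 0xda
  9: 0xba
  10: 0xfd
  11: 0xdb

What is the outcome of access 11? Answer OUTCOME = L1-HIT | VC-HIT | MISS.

OUTCOME = VC-HIT

  [0] addr=0x57 blk=10 s=2: MISS | VC []
  [1] addr=0x56 blk=10 s=2: L1-HIT | VC []
  [2] addr=0x53 blk=10 s=2: L1-HIT | VC []
  [3] addr=0x7c blk=15 s=3: MISS | VC []
  [4] addr=0x56 blk=10 s=2: L1-HIT | VC []
  [5] addr=0x53 blk=10 s=2: L1-HIT | VC []
  [6] addr=0xff blk=31 s=3: MISS | VC [15]
  [7] addr=0xdf blk=27 s=3: MISS | VC [15, 31]
  [8] addr=0xda blk=27 s=3: L1-HIT | VC [15, 31]
  [9] addr=0xba blk=23 s=3: MISS | VC [15, 31, 27]
  [10] addr=0xfd blk=31 s=3: VC-HIT | VC [15, 23, 27]
  [11] addr=0xdb blk=27 s=3: VC-HIT | VC [15, 23, 31]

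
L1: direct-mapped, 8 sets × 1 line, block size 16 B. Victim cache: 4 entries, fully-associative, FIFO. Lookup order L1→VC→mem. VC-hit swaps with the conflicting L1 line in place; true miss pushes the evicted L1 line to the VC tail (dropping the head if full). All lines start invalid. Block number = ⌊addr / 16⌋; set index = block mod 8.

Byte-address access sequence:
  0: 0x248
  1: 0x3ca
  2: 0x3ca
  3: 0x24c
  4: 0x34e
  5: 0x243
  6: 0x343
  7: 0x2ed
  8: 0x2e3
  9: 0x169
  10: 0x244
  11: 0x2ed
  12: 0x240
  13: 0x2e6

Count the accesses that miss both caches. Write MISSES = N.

0: 0x248 (blk 36, set 4) → MISS  vc=[]
1: 0x3ca (blk 60, set 4) → MISS  vc=[36]
2: 0x3ca (blk 60, set 4) → L1-HIT  vc=[36]
3: 0x24c (blk 36, set 4) → VC-HIT  vc=[60]
4: 0x34e (blk 52, set 4) → MISS  vc=[60, 36]
5: 0x243 (blk 36, set 4) → VC-HIT  vc=[60, 52]
6: 0x343 (blk 52, set 4) → VC-HIT  vc=[60, 36]
7: 0x2ed (blk 46, set 6) → MISS  vc=[60, 36]
8: 0x2e3 (blk 46, set 6) → L1-HIT  vc=[60, 36]
9: 0x169 (blk 22, set 6) → MISS  vc=[60, 36, 46]
10: 0x244 (blk 36, set 4) → VC-HIT  vc=[60, 52, 46]
11: 0x2ed (blk 46, set 6) → VC-HIT  vc=[60, 52, 22]
12: 0x240 (blk 36, set 4) → L1-HIT  vc=[60, 52, 22]
13: 0x2e6 (blk 46, set 6) → L1-HIT  vc=[60, 52, 22]

MISSES = 5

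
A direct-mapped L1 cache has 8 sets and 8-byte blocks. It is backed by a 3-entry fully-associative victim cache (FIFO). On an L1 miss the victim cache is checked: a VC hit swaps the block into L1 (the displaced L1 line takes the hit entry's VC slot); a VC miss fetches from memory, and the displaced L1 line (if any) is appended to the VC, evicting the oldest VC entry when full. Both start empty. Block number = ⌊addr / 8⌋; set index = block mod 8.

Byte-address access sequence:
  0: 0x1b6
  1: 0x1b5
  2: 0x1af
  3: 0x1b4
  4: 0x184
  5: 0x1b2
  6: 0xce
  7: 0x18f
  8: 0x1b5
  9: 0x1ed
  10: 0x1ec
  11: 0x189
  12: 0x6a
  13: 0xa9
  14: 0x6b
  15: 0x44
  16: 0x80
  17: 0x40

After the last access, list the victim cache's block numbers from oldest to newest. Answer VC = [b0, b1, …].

VC = [21, 48, 16]

#0 0x1b6→b54/s6 MISS; vc=[]
#1 0x1b5→b54/s6 L1-HIT; vc=[]
#2 0x1af→b53/s5 MISS; vc=[]
#3 0x1b4→b54/s6 L1-HIT; vc=[]
#4 0x184→b48/s0 MISS; vc=[]
#5 0x1b2→b54/s6 L1-HIT; vc=[]
#6 0xce→b25/s1 MISS; vc=[]
#7 0x18f→b49/s1 MISS; vc=[25]
#8 0x1b5→b54/s6 L1-HIT; vc=[25]
#9 0x1ed→b61/s5 MISS; vc=[25,53]
#10 0x1ec→b61/s5 L1-HIT; vc=[25,53]
#11 0x189→b49/s1 L1-HIT; vc=[25,53]
#12 0x6a→b13/s5 MISS; vc=[25,53,61]
#13 0xa9→b21/s5 MISS; vc=[53,61,13]
#14 0x6b→b13/s5 VC-HIT; vc=[53,61,21]
#15 0x44→b8/s0 MISS; vc=[61,21,48]
#16 0x80→b16/s0 MISS; vc=[21,48,8]
#17 0x40→b8/s0 VC-HIT; vc=[21,48,16]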